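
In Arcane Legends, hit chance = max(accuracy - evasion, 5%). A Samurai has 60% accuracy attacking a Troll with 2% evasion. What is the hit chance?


accuracy - evasion = 60 - 2 = 58
Apply floor: max(58, 5) = 58
Hit chance = 58%

58%


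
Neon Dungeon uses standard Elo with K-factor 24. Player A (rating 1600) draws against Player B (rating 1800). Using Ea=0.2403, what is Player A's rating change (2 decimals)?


Elo update: delta = K * (S - Ea), where S = 0.5 (draws)
S - Ea = 0.5 - 0.2403 = 0.2597
Rating change = 24 * 0.2597
= 6.23

6.23 rating points


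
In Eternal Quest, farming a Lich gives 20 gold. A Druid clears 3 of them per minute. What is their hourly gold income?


Gold per minute = 20 * 3 = 60
Gold per hour = 60 * 60 = 3600

3600 gold/hour


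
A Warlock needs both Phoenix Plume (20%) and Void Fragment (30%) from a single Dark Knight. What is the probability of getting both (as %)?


For independent events, P(both) = P(A) * P(B)
= 20% * 30%
= 600 / 100 %
= 6.0%

6.0%


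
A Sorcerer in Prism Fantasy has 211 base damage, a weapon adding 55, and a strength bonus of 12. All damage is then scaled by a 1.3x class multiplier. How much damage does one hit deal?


Sum base + weapon + str = 211 + 55 + 12 = 278
Multiply by 1.3:
278 * 1.3 = 361.4

361.4 damage


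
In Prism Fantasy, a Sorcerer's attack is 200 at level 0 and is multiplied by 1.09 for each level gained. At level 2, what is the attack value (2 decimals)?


value = base * growth^level
= 200 * 1.09^2
= 200 * 1.1881
= 237.62

237.62 attack


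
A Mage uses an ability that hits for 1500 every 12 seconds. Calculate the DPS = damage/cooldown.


DPS = damage / cooldown
= 1500 / 12
= 125.00

125.00 DPS


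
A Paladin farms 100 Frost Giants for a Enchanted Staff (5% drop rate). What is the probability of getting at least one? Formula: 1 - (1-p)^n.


P(at least one) = 1 - P(none) = 1 - (1-p)^n
p = 5/100 = 0.05
1 - p = 0.95
(1 - p)^100 = 0.95^100 = 0.005921
P(at least one) = 1 - 0.005921 = 0.9941

0.9941


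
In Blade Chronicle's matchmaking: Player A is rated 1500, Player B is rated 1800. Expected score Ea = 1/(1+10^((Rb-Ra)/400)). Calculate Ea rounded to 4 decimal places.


Elo expected score: Ea = 1/(1 + 10^((Rb-Ra)/400))
Rb - Ra = 1800 - 1500 = 300
(Rb-Ra)/400 = 300/400 = 0.75
10^0.75 = 5.623413
Ea = 1/(1 + 5.623413) = 1/6.623413 = 0.1510

0.1510


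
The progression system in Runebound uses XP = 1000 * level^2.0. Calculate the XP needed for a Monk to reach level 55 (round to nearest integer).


XP = 1000 * level^2.0
Substitute level = 55:
XP = 1000 * 55^2.0
= 1000 * 3025.0
= 3025000

3025000 XP


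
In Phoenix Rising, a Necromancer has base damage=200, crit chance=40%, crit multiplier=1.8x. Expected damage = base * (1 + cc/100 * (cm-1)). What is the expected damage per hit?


E[dmg] = base * (1 + crit_chance * (crit_mult - 1))
cc as decimal = 40/100 = 0.4
cm - 1 = 1.8 - 1 = 0.8
Bonus factor = 0.4 * 0.8 = 0.32
Total multiplier = 1 + 0.32 = 1.32
Expected damage = 200 * 1.32 = 264.00

264.00 damage


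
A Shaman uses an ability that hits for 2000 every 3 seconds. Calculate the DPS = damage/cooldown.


DPS = damage / cooldown
= 2000 / 3
= 666.67

666.67 DPS


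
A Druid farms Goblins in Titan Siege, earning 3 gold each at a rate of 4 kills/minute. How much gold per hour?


Gold per minute = 3 * 4 = 12
Gold per hour = 12 * 60 = 720

720 gold/hour


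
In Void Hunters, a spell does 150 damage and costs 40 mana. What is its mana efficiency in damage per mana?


Efficiency = damage / mana
= 150 / 40
= 3.75

3.75 dmg/mana


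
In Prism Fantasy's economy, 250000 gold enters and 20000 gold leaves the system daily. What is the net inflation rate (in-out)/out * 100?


Net gold = 250000 - 20000 = 230000
Inflation rate = net / sunk * 100 = 230000 / 20000 * 100
= 11.5 * 100
= 1150.00%

1150.00%


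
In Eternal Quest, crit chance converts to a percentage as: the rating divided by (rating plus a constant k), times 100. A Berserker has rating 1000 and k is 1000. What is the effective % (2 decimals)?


effective% = rating / (rating + k) * 100
= 1000 / (1000 + 1000) * 100
= 1000 / 2000 * 100
= 0.5 * 100
= 50.00%

50.00%


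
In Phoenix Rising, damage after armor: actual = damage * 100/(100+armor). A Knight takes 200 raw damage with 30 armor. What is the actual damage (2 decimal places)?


actual = 200 * 100 / (100 + 30)
= 200 * 100 / 130
= 20000 / 130
= 153.85

153.85 damage


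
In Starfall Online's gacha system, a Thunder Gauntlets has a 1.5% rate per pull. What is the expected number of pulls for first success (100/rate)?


Expected pulls for a geometric distribution = 1/p = 100 / rate%
= 100 / 1.5
= 66.67

66.67 pulls


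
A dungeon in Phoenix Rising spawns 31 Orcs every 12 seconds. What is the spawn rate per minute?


Spawns per minute = count * (60 / interval)
= 31 * (60 / 12)
= 31 * 5.0
= 155.0

155.0 per minute


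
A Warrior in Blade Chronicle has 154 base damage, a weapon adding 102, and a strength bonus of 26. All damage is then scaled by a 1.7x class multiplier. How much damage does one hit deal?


Sum base + weapon + str = 154 + 102 + 26 = 282
Multiply by 1.7:
282 * 1.7 = 479.4

479.4 damage


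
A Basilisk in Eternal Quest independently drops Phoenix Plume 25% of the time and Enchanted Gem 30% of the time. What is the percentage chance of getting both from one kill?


For independent events, P(both) = P(A) * P(B)
= 25% * 30%
= 750 / 100 %
= 7.5%

7.5%


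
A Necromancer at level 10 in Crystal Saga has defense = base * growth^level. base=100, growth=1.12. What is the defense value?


value = base * growth^level
= 100 * 1.12^10
= 100 * 3.105848
= 310.58

310.58 defense


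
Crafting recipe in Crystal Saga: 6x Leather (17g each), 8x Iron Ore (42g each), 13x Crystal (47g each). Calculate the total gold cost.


Cost breakdown:
  Leather: 6 * 17 = 102
  Iron Ore: 8 * 42 = 336
  Crystal: 13 * 47 = 611
Total = 102 + 336 + 611 = 1049

1049 gold


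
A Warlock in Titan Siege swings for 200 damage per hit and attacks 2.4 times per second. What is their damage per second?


DPS = damage * attack_speed
= 200 * 2.4
= 480.0

480.0 DPS


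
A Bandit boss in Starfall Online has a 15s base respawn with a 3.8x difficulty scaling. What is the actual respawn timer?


Respawn time = base * multiplier
= 15 * 3.8
= 57.0 seconds

57.0 seconds


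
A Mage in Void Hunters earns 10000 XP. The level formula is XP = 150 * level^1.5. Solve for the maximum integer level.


XP = 150 * level^1.5, so level = (XP / 150)^(1/1.5)
= (10000 / 150)^(1/1.5)
= 66.6667^0.6667
= 16.4414
Floor: level = 16

level 16


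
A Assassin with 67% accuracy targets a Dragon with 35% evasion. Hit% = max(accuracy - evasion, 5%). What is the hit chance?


accuracy - evasion = 67 - 35 = 32
Apply floor: max(32, 5) = 32
Hit chance = 32%

32%


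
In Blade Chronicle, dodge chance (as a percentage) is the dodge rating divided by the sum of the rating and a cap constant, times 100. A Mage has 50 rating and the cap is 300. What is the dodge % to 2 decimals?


dodge% = 50 / (50 + 300) * 100
= 50 / 350 * 100
= 0.142857 * 100
= 14.29%

14.29%


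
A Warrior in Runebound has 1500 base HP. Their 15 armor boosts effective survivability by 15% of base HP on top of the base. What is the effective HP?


EHP = 1500 * (1 + 15/100)
= 1500 * (1 + 0.15)
= 1500 * 1.15
= 1725.0

1725.0 EHP


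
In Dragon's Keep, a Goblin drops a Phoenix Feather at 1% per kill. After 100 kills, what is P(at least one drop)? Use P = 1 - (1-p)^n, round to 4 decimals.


P(at least one) = 1 - P(none) = 1 - (1-p)^n
p = 1/100 = 0.01
1 - p = 0.99
(1 - p)^100 = 0.99^100 = 0.366032
P(at least one) = 1 - 0.366032 = 0.6340

0.6340


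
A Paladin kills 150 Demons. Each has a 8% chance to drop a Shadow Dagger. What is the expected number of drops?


Expected drops = kills * (drop_rate / 100)
= 150 * (8 / 100)
= 150 * 0.08
= 12.0

12.0 drops


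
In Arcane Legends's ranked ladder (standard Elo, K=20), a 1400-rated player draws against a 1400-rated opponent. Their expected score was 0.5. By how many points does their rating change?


Elo update: delta = K * (S - Ea), where S = 0.5 (draws)
S - Ea = 0.5 - 0.5 = 0.0
Rating change = 20 * 0.0
= 0.00

0.00 rating points


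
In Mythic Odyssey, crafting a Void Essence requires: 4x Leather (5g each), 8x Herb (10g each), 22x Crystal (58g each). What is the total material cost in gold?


Cost breakdown:
  Leather: 4 * 5 = 20
  Herb: 8 * 10 = 80
  Crystal: 22 * 58 = 1276
Total = 20 + 80 + 1276 = 1376

1376 gold


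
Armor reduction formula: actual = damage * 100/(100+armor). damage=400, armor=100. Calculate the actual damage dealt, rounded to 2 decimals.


actual = 400 * 100 / (100 + 100)
= 400 * 100 / 200
= 40000 / 200
= 200.00

200.00 damage


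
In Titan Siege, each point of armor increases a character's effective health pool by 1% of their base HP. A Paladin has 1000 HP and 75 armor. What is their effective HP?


EHP = 1000 * (1 + 75/100)
= 1000 * (1 + 0.75)
= 1000 * 1.75
= 1750.0

1750.0 EHP


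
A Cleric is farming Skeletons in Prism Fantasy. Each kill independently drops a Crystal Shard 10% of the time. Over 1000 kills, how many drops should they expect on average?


Expected drops = kills * (drop_rate / 100)
= 1000 * (10 / 100)
= 1000 * 0.1
= 100.0

100.0 drops


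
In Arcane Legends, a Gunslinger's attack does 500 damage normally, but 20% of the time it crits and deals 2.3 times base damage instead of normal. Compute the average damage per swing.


E[dmg] = base * (1 + crit_chance * (crit_mult - 1))
cc as decimal = 20/100 = 0.2
cm - 1 = 2.3 - 1 = 1.3
Bonus factor = 0.2 * 1.3 = 0.26
Total multiplier = 1 + 0.26 = 1.26
Expected damage = 500 * 1.26 = 630.00

630.00 damage


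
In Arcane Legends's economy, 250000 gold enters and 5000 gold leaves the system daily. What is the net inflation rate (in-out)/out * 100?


Net gold = 250000 - 5000 = 245000
Inflation rate = net / sunk * 100 = 245000 / 5000 * 100
= 49.0 * 100
= 4900.00%

4900.00%


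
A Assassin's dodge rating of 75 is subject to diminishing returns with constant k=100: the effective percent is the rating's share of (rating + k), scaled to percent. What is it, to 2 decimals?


effective% = rating / (rating + k) * 100
= 75 / (75 + 100) * 100
= 75 / 175 * 100
= 0.428571 * 100
= 42.86%

42.86%


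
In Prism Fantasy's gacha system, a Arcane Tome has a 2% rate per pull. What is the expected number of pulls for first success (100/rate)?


Expected pulls for a geometric distribution = 1/p = 100 / rate%
= 100 / 2
= 50.0

50.0 pulls


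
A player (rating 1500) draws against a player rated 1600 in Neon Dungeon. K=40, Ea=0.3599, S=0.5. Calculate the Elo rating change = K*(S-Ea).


Elo update: delta = K * (S - Ea), where S = 0.5 (draws)
S - Ea = 0.5 - 0.3599 = 0.1401
Rating change = 40 * 0.1401
= 5.60

5.60 rating points


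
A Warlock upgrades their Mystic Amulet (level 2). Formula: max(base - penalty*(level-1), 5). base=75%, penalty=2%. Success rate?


raw_rate = 75 - 2 * (2 - 1)
= 75 - 2 * 1
= 75 - 2
= 73
Apply floor: max(73, 5) = 73%

73%


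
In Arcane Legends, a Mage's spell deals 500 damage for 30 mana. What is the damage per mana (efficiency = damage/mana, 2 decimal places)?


Efficiency = damage / mana
= 500 / 30
= 16.67

16.67 dmg/mana


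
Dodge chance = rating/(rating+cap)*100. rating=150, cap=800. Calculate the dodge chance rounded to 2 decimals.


dodge% = 150 / (150 + 800) * 100
= 150 / 950 * 100
= 0.157895 * 100
= 15.79%

15.79%


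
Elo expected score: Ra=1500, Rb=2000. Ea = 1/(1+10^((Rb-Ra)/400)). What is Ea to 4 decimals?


Elo expected score: Ea = 1/(1 + 10^((Rb-Ra)/400))
Rb - Ra = 2000 - 1500 = 500
(Rb-Ra)/400 = 500/400 = 1.25
10^1.25 = 17.782794
Ea = 1/(1 + 17.782794) = 1/18.782794 = 0.0532

0.0532


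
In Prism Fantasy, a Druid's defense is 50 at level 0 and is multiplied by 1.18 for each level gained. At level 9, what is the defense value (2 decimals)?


value = base * growth^level
= 50 * 1.18^9
= 50 * 4.435454
= 221.77

221.77 defense


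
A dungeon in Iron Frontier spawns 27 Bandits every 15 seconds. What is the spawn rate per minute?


Spawns per minute = count * (60 / interval)
= 27 * (60 / 15)
= 27 * 4.0
= 108.0

108.0 per minute


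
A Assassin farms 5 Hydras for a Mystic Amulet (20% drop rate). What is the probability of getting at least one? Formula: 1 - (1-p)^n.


P(at least one) = 1 - P(none) = 1 - (1-p)^n
p = 20/100 = 0.2
1 - p = 0.8
(1 - p)^5 = 0.8^5 = 0.327680
P(at least one) = 1 - 0.327680 = 0.6723

0.6723


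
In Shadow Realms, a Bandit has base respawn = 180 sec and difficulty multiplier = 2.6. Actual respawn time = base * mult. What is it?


Respawn time = base * multiplier
= 180 * 2.6
= 468.0 seconds

468.0 seconds


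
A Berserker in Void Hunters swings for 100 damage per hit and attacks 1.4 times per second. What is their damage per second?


DPS = damage * attack_speed
= 100 * 1.4
= 140.0

140.0 DPS


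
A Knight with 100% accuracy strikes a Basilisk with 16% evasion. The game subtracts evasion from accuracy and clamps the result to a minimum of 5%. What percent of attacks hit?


accuracy - evasion = 100 - 16 = 84
Apply floor: max(84, 5) = 84
Hit chance = 84%

84%


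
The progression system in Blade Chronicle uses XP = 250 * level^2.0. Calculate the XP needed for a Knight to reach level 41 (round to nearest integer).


XP = 250 * level^2.0
Substitute level = 41:
XP = 250 * 41^2.0
= 250 * 1681.0
= 420250

420250 XP


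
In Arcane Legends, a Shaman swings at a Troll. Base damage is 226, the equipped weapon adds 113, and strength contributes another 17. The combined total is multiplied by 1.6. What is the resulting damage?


Sum base + weapon + str = 226 + 113 + 17 = 356
Multiply by 1.6:
356 * 1.6 = 569.6

569.6 damage


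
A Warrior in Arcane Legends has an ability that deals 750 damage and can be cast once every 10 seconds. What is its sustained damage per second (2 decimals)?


DPS = damage / cooldown
= 750 / 10
= 75.00

75.00 DPS


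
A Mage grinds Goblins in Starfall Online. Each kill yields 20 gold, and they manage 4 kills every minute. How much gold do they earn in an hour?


Gold per minute = 20 * 4 = 80
Gold per hour = 80 * 60 = 4800

4800 gold/hour


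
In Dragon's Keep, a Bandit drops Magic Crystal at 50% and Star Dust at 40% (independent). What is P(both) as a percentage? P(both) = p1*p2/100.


For independent events, P(both) = P(A) * P(B)
= 50% * 40%
= 2000 / 100 %
= 20.0%

20.0%


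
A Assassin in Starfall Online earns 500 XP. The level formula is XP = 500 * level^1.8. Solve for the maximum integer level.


XP = 500 * level^1.8, so level = (XP / 500)^(1/1.8)
= (500 / 500)^(1/1.8)
= 1.0^0.5556
= 1.0
Floor: level = 1

level 1


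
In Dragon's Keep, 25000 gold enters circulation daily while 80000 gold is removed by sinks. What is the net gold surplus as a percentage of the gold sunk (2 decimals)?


Net gold = 25000 - 80000 = -55000
Inflation rate = net / sunk * 100 = -55000 / 80000 * 100
= -0.6875 * 100
= -68.75%

-68.75%


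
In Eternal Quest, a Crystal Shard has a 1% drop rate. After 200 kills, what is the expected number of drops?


Expected drops = kills * (drop_rate / 100)
= 200 * (1 / 100)
= 200 * 0.01
= 2.0

2.0 drops


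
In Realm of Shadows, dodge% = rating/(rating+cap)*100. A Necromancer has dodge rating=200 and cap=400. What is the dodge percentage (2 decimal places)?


dodge% = 200 / (200 + 400) * 100
= 200 / 600 * 100
= 0.333333 * 100
= 33.33%

33.33%


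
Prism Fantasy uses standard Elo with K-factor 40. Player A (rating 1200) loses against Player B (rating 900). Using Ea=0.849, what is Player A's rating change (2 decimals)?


Elo update: delta = K * (S - Ea), where S = 0 (loses)
S - Ea = 0 - 0.849 = -0.849
Rating change = 40 * -0.849
= -33.96

-33.96 rating points


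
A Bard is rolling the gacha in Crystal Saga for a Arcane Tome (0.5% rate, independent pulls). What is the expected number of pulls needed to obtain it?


Expected pulls for a geometric distribution = 1/p = 100 / rate%
= 100 / 0.5
= 200.0

200.0 pulls


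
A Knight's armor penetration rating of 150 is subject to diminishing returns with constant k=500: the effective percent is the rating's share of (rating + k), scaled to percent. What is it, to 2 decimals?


effective% = rating / (rating + k) * 100
= 150 / (150 + 500) * 100
= 150 / 650 * 100
= 0.230769 * 100
= 23.08%

23.08%


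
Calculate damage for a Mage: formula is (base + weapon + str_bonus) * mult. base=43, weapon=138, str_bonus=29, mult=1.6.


Sum base + weapon + str = 43 + 138 + 29 = 210
Multiply by 1.6:
210 * 1.6 = 336.0

336.0 damage


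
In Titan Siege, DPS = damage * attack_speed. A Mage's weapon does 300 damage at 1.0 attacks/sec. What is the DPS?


DPS = damage * attack_speed
= 300 * 1.0
= 300.0

300.0 DPS


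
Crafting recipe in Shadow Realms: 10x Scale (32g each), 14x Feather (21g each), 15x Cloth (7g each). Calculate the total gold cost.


Cost breakdown:
  Scale: 10 * 32 = 320
  Feather: 14 * 21 = 294
  Cloth: 15 * 7 = 105
Total = 320 + 294 + 105 = 719

719 gold


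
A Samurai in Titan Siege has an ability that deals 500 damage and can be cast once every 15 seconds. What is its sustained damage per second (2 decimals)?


DPS = damage / cooldown
= 500 / 15
= 33.33

33.33 DPS


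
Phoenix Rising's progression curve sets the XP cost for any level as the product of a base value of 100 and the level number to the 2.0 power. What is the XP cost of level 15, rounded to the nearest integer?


XP = 100 * level^2.0
Substitute level = 15:
XP = 100 * 15^2.0
= 100 * 225.0
= 22500

22500 XP


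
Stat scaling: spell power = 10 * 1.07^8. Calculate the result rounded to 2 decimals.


value = base * growth^level
= 10 * 1.07^8
= 10 * 1.718186
= 17.18

17.18 spell power


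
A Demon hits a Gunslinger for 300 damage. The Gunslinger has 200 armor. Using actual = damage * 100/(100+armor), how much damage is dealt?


actual = 300 * 100 / (100 + 200)
= 300 * 100 / 300
= 30000 / 300
= 100.00

100.00 damage


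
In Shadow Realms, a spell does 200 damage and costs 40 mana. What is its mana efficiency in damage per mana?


Efficiency = damage / mana
= 200 / 40
= 5.00

5.00 dmg/mana


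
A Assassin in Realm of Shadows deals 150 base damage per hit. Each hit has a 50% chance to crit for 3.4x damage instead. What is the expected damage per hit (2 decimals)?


E[dmg] = base * (1 + crit_chance * (crit_mult - 1))
cc as decimal = 50/100 = 0.5
cm - 1 = 3.4 - 1 = 2.4
Bonus factor = 0.5 * 2.4 = 1.2
Total multiplier = 1 + 1.2 = 2.2
Expected damage = 150 * 2.2 = 330.00

330.00 damage


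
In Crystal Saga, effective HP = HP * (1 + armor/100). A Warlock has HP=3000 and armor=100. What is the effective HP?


EHP = 3000 * (1 + 100/100)
= 3000 * (1 + 1.0)
= 3000 * 2.0
= 6000.0

6000.0 EHP


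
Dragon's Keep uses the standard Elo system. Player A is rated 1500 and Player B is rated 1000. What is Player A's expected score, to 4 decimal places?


Elo expected score: Ea = 1/(1 + 10^((Rb-Ra)/400))
Rb - Ra = 1000 - 1500 = -500
(Rb-Ra)/400 = -500/400 = -1.25
10^-1.25 = 0.056234
Ea = 1/(1 + 0.056234) = 1/1.056234 = 0.9468

0.9468


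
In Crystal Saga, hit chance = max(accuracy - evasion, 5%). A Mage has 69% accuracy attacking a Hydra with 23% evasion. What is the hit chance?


accuracy - evasion = 69 - 23 = 46
Apply floor: max(46, 5) = 46
Hit chance = 46%

46%


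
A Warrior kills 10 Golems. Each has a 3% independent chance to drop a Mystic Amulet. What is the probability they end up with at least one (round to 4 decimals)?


P(at least one) = 1 - P(none) = 1 - (1-p)^n
p = 3/100 = 0.03
1 - p = 0.97
(1 - p)^10 = 0.97^10 = 0.737424
P(at least one) = 1 - 0.737424 = 0.2626

0.2626


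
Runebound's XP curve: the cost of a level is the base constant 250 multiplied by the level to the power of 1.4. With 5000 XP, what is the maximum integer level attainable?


XP = 250 * level^1.4, so level = (XP / 250)^(1/1.4)
= (5000 / 250)^(1/1.4)
= 20.0^0.7143
= 8.4978
Floor: level = 8

level 8


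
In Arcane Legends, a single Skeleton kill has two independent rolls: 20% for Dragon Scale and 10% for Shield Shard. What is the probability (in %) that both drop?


For independent events, P(both) = P(A) * P(B)
= 20% * 10%
= 200 / 100 %
= 2.0%

2.0%


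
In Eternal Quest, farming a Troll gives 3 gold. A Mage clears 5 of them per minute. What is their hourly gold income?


Gold per minute = 3 * 5 = 15
Gold per hour = 15 * 60 = 900

900 gold/hour


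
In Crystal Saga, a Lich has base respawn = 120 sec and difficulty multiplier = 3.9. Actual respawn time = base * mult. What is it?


Respawn time = base * multiplier
= 120 * 3.9
= 468.0 seconds

468.0 seconds


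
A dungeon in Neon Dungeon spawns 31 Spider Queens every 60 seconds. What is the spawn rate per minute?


Spawns per minute = count * (60 / interval)
= 31 * (60 / 60)
= 31 * 1.0
= 31.0

31.0 per minute


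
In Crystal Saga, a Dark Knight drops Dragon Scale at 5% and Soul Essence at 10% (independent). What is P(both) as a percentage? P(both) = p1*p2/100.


For independent events, P(both) = P(A) * P(B)
= 5% * 10%
= 50 / 100 %
= 0.5%

0.5%


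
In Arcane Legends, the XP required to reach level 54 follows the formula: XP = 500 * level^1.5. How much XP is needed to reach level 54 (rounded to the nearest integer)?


XP = 500 * level^1.5
Substitute level = 54:
XP = 500 * 54^1.5
= 500 * 396.8173
= 198409

198409 XP


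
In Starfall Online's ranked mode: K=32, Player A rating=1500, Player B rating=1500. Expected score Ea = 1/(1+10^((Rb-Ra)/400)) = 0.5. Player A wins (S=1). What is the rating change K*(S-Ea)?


Elo update: delta = K * (S - Ea), where S = 1 (wins)
S - Ea = 1 - 0.5 = 0.5
Rating change = 32 * 0.5
= 16.00

16.00 rating points


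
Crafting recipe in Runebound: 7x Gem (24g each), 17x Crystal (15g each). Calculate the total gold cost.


Cost breakdown:
  Gem: 7 * 24 = 168
  Crystal: 17 * 15 = 255
Total = 168 + 255 = 423

423 gold


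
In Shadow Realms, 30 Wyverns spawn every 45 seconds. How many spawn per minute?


Spawns per minute = count * (60 / interval)
= 30 * (60 / 45)
= 30 * 1.3333
= 40.0

40.0 per minute


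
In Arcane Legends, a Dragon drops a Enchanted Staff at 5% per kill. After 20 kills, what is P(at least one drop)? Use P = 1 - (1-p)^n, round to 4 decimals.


P(at least one) = 1 - P(none) = 1 - (1-p)^n
p = 5/100 = 0.05
1 - p = 0.95
(1 - p)^20 = 0.95^20 = 0.358486
P(at least one) = 1 - 0.358486 = 0.6415

0.6415


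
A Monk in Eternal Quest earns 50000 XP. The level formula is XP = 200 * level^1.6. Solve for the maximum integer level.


XP = 200 * level^1.6, so level = (XP / 200)^(1/1.6)
= (50000 / 200)^(1/1.6)
= 250.0^0.625
= 31.5292
Floor: level = 31

level 31


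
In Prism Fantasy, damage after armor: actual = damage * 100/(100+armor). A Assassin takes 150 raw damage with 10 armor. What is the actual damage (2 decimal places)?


actual = 150 * 100 / (100 + 10)
= 150 * 100 / 110
= 15000 / 110
= 136.36

136.36 damage


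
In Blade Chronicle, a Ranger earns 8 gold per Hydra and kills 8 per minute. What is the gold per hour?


Gold per minute = 8 * 8 = 64
Gold per hour = 64 * 60 = 3840

3840 gold/hour


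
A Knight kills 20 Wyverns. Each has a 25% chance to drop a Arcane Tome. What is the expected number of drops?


Expected drops = kills * (drop_rate / 100)
= 20 * (25 / 100)
= 20 * 0.25
= 5.0

5.0 drops


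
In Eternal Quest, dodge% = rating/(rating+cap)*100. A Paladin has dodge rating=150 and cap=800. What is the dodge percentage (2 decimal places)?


dodge% = 150 / (150 + 800) * 100
= 150 / 950 * 100
= 0.157895 * 100
= 15.79%

15.79%


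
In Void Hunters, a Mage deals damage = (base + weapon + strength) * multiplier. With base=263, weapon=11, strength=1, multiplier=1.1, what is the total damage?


Sum base + weapon + str = 263 + 11 + 1 = 275
Multiply by 1.1:
275 * 1.1 = 302.5

302.5 damage


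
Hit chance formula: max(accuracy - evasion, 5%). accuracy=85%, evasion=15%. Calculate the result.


accuracy - evasion = 85 - 15 = 70
Apply floor: max(70, 5) = 70
Hit chance = 70%

70%


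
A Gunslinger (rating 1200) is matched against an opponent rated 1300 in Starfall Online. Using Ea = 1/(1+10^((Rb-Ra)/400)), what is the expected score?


Elo expected score: Ea = 1/(1 + 10^((Rb-Ra)/400))
Rb - Ra = 1300 - 1200 = 100
(Rb-Ra)/400 = 100/400 = 0.25
10^0.25 = 1.778279
Ea = 1/(1 + 1.778279) = 1/2.778279 = 0.3599

0.3599


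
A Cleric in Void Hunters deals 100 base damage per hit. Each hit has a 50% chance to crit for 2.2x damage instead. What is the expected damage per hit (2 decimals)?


E[dmg] = base * (1 + crit_chance * (crit_mult - 1))
cc as decimal = 50/100 = 0.5
cm - 1 = 2.2 - 1 = 1.2
Bonus factor = 0.5 * 1.2 = 0.6
Total multiplier = 1 + 0.6 = 1.6
Expected damage = 100 * 1.6 = 160.00

160.00 damage


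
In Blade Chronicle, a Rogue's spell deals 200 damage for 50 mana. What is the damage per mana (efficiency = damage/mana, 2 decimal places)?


Efficiency = damage / mana
= 200 / 50
= 4.00

4.00 dmg/mana


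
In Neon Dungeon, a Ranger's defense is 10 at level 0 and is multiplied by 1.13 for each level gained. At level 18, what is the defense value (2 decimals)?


value = base * growth^level
= 10 * 1.13^18
= 10 * 9.024268
= 90.24

90.24 defense


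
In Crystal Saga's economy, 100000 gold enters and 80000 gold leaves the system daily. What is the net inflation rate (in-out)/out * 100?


Net gold = 100000 - 80000 = 20000
Inflation rate = net / sunk * 100 = 20000 / 80000 * 100
= 0.25 * 100
= 25.00%

25.00%


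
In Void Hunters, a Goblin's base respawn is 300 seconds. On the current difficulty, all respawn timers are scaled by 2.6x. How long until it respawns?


Respawn time = base * multiplier
= 300 * 2.6
= 780.0 seconds

780.0 seconds


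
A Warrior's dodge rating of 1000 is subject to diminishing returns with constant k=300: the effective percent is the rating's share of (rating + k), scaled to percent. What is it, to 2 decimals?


effective% = rating / (rating + k) * 100
= 1000 / (1000 + 300) * 100
= 1000 / 1300 * 100
= 0.769231 * 100
= 76.92%

76.92%


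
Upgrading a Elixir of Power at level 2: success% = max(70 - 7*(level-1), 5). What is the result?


raw_rate = 70 - 7 * (2 - 1)
= 70 - 7 * 1
= 70 - 7
= 63
Apply floor: max(63, 5) = 63%

63%


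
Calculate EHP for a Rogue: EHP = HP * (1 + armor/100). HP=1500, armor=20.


EHP = 1500 * (1 + 20/100)
= 1500 * (1 + 0.2)
= 1500 * 1.2
= 1800.0

1800.0 EHP


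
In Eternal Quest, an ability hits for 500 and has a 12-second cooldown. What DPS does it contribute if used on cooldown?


DPS = damage / cooldown
= 500 / 12
= 41.67

41.67 DPS


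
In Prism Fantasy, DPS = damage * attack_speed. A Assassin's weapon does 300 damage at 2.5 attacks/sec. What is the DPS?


DPS = damage * attack_speed
= 300 * 2.5
= 750.0

750.0 DPS


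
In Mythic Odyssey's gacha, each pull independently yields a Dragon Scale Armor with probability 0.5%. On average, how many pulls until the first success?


Expected pulls for a geometric distribution = 1/p = 100 / rate%
= 100 / 0.5
= 200.0

200.0 pulls


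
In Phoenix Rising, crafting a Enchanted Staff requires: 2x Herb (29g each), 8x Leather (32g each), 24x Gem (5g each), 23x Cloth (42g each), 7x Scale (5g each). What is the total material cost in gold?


Cost breakdown:
  Herb: 2 * 29 = 58
  Leather: 8 * 32 = 256
  Gem: 24 * 5 = 120
  Cloth: 23 * 42 = 966
  Scale: 7 * 5 = 35
Total = 58 + 256 + 120 + 966 + 35 = 1435

1435 gold


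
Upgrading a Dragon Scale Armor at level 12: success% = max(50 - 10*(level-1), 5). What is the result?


raw_rate = 50 - 10 * (12 - 1)
= 50 - 10 * 11
= 50 - 110
= -60
Apply floor: max(-60, 5) = 5%

5%


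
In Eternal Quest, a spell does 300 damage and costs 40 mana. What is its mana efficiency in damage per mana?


Efficiency = damage / mana
= 300 / 40
= 7.50

7.50 dmg/mana


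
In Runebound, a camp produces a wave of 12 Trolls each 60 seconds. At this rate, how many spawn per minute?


Spawns per minute = count * (60 / interval)
= 12 * (60 / 60)
= 12 * 1.0
= 12.0

12.0 per minute


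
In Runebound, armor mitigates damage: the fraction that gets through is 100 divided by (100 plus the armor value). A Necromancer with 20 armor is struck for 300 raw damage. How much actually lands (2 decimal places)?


actual = 300 * 100 / (100 + 20)
= 300 * 100 / 120
= 30000 / 120
= 250.00

250.00 damage


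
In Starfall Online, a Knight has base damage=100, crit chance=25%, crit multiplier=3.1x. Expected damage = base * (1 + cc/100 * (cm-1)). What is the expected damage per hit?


E[dmg] = base * (1 + crit_chance * (crit_mult - 1))
cc as decimal = 25/100 = 0.25
cm - 1 = 3.1 - 1 = 2.1
Bonus factor = 0.25 * 2.1 = 0.525
Total multiplier = 1 + 0.525 = 1.525
Expected damage = 100 * 1.525 = 152.50

152.50 damage


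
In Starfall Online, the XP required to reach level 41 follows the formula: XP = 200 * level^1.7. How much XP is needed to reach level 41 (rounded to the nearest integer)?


XP = 200 * level^1.7
Substitute level = 41:
XP = 200 * 41^1.7
= 200 * 551.7376
= 110348

110348 XP


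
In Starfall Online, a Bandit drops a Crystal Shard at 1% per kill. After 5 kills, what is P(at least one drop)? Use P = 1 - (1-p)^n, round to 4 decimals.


P(at least one) = 1 - P(none) = 1 - (1-p)^n
p = 1/100 = 0.01
1 - p = 0.99
(1 - p)^5 = 0.99^5 = 0.950990
P(at least one) = 1 - 0.950990 = 0.0490

0.0490


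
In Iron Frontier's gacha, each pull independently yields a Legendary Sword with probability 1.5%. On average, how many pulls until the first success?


Expected pulls for a geometric distribution = 1/p = 100 / rate%
= 100 / 1.5
= 66.67

66.67 pulls


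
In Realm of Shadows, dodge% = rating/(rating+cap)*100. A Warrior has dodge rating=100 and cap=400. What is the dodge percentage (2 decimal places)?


dodge% = 100 / (100 + 400) * 100
= 100 / 500 * 100
= 0.2 * 100
= 20.00%

20.00%


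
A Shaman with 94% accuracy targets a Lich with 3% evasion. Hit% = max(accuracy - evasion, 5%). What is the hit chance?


accuracy - evasion = 94 - 3 = 91
Apply floor: max(91, 5) = 91
Hit chance = 91%

91%


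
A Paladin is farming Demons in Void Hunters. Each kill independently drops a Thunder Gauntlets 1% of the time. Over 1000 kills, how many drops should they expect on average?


Expected drops = kills * (drop_rate / 100)
= 1000 * (1 / 100)
= 1000 * 0.01
= 10.0

10.0 drops


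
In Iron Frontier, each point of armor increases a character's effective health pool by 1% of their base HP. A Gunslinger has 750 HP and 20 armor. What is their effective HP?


EHP = 750 * (1 + 20/100)
= 750 * (1 + 0.2)
= 750 * 1.2
= 900.0

900.0 EHP


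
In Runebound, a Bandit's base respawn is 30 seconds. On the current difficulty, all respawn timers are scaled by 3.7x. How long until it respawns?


Respawn time = base * multiplier
= 30 * 3.7
= 111.0 seconds

111.0 seconds


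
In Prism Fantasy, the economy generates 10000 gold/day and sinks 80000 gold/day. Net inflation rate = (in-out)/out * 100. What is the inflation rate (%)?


Net gold = 10000 - 80000 = -70000
Inflation rate = net / sunk * 100 = -70000 / 80000 * 100
= -0.875 * 100
= -87.50%

-87.50%


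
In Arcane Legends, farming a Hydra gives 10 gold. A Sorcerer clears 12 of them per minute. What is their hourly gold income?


Gold per minute = 10 * 12 = 120
Gold per hour = 120 * 60 = 7200

7200 gold/hour


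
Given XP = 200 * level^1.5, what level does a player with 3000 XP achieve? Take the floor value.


XP = 200 * level^1.5, so level = (XP / 200)^(1/1.5)
= (3000 / 200)^(1/1.5)
= 15.0^0.6667
= 6.0822
Floor: level = 6

level 6


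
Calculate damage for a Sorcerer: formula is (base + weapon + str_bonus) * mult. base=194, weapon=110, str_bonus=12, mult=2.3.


Sum base + weapon + str = 194 + 110 + 12 = 316
Multiply by 2.3:
316 * 2.3 = 726.8

726.8 damage


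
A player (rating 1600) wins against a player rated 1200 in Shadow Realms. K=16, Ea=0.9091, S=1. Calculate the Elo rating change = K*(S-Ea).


Elo update: delta = K * (S - Ea), where S = 1 (wins)
S - Ea = 1 - 0.9091 = 0.0909
Rating change = 16 * 0.0909
= 1.45

1.45 rating points


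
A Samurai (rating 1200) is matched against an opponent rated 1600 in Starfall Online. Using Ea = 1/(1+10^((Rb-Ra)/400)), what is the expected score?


Elo expected score: Ea = 1/(1 + 10^((Rb-Ra)/400))
Rb - Ra = 1600 - 1200 = 400
(Rb-Ra)/400 = 400/400 = 1.0
10^1.0 = 10.0
Ea = 1/(1 + 10.0) = 1/11.0 = 0.0909

0.0909


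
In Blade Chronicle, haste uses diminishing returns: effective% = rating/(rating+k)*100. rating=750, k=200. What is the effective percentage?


effective% = rating / (rating + k) * 100
= 750 / (750 + 200) * 100
= 750 / 950 * 100
= 0.789474 * 100
= 78.95%

78.95%


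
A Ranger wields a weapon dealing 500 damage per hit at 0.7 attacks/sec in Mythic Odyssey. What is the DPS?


DPS = damage * attack_speed
= 500 * 0.7
= 350.0

350.0 DPS


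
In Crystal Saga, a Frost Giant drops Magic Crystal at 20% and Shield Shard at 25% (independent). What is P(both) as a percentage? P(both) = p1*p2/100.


For independent events, P(both) = P(A) * P(B)
= 20% * 25%
= 500 / 100 %
= 5.0%

5.0%


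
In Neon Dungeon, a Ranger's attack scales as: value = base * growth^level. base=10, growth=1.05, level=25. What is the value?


value = base * growth^level
= 10 * 1.05^25
= 10 * 3.386355
= 33.86

33.86 attack


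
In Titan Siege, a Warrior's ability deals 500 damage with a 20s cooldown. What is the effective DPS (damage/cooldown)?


DPS = damage / cooldown
= 500 / 20
= 25.00

25.00 DPS


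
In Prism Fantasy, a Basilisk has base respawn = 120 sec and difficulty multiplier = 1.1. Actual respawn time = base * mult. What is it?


Respawn time = base * multiplier
= 120 * 1.1
= 132.0 seconds

132.0 seconds


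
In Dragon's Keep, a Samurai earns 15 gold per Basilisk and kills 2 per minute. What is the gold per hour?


Gold per minute = 15 * 2 = 30
Gold per hour = 30 * 60 = 1800

1800 gold/hour


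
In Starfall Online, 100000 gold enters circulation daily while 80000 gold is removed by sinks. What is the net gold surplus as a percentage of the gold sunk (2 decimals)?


Net gold = 100000 - 80000 = 20000
Inflation rate = net / sunk * 100 = 20000 / 80000 * 100
= 0.25 * 100
= 25.00%

25.00%


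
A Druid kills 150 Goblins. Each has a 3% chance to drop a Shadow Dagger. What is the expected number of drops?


Expected drops = kills * (drop_rate / 100)
= 150 * (3 / 100)
= 150 * 0.03
= 4.5

4.5 drops


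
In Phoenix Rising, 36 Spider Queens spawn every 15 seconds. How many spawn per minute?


Spawns per minute = count * (60 / interval)
= 36 * (60 / 15)
= 36 * 4.0
= 144.0

144.0 per minute


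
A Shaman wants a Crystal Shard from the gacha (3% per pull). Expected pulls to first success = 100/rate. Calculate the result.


Expected pulls for a geometric distribution = 1/p = 100 / rate%
= 100 / 3
= 33.33

33.33 pulls


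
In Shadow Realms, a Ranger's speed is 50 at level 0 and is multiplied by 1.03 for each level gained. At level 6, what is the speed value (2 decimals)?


value = base * growth^level
= 50 * 1.03^6
= 50 * 1.194052
= 59.70

59.70 speed


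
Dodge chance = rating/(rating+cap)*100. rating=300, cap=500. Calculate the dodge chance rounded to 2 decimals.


dodge% = 300 / (300 + 500) * 100
= 300 / 800 * 100
= 0.375 * 100
= 37.50%

37.50%


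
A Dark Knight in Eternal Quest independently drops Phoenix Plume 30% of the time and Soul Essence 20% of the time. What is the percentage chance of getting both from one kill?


For independent events, P(both) = P(A) * P(B)
= 30% * 20%
= 600 / 100 %
= 6.0%

6.0%


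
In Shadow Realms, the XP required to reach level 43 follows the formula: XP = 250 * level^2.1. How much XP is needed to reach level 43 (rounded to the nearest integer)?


XP = 250 * level^2.1
Substitute level = 43:
XP = 250 * 43^2.1
= 250 * 2693.29396
= 673323

673323 XP


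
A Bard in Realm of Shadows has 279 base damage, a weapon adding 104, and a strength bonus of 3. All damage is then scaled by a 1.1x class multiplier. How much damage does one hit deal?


Sum base + weapon + str = 279 + 104 + 3 = 386
Multiply by 1.1:
386 * 1.1 = 424.6

424.6 damage


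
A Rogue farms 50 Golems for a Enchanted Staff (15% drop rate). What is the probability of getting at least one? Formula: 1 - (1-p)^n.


P(at least one) = 1 - P(none) = 1 - (1-p)^n
p = 15/100 = 0.15
1 - p = 0.85
(1 - p)^50 = 0.85^50 = 0.000296
P(at least one) = 1 - 0.000296 = 0.9997

0.9997


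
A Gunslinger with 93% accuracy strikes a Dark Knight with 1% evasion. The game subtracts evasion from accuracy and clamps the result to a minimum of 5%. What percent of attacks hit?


accuracy - evasion = 93 - 1 = 92
Apply floor: max(92, 5) = 92
Hit chance = 92%

92%


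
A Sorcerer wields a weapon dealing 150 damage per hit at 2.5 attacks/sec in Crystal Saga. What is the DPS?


DPS = damage * attack_speed
= 150 * 2.5
= 375.0

375.0 DPS


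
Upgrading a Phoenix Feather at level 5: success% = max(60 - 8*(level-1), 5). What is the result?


raw_rate = 60 - 8 * (5 - 1)
= 60 - 8 * 4
= 60 - 32
= 28
Apply floor: max(28, 5) = 28%

28%


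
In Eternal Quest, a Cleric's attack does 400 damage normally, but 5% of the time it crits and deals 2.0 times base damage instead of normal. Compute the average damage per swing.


E[dmg] = base * (1 + crit_chance * (crit_mult - 1))
cc as decimal = 5/100 = 0.05
cm - 1 = 2.0 - 1 = 1.0
Bonus factor = 0.05 * 1.0 = 0.05
Total multiplier = 1 + 0.05 = 1.05
Expected damage = 400 * 1.05 = 420.00

420.00 damage


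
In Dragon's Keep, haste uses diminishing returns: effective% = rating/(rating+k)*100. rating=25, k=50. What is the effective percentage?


effective% = rating / (rating + k) * 100
= 25 / (25 + 50) * 100
= 25 / 75 * 100
= 0.333333 * 100
= 33.33%

33.33%


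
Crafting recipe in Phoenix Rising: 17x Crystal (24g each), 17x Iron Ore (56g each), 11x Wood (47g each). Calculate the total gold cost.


Cost breakdown:
  Crystal: 17 * 24 = 408
  Iron Ore: 17 * 56 = 952
  Wood: 11 * 47 = 517
Total = 408 + 952 + 517 = 1877

1877 gold


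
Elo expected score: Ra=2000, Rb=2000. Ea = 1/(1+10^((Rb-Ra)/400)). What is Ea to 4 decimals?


Elo expected score: Ea = 1/(1 + 10^((Rb-Ra)/400))
Rb - Ra = 2000 - 2000 = 0
(Rb-Ra)/400 = 0/400 = 0.0
10^0.0 = 1.0
Ea = 1/(1 + 1.0) = 1/2.0 = 0.5000

0.5000


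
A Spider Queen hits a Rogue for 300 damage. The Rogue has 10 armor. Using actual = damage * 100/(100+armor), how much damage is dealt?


actual = 300 * 100 / (100 + 10)
= 300 * 100 / 110
= 30000 / 110
= 272.73

272.73 damage


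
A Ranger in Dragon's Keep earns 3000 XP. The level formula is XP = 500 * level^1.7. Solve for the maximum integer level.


XP = 500 * level^1.7, so level = (XP / 500)^(1/1.7)
= (3000 / 500)^(1/1.7)
= 6.0^0.5882
= 2.869
Floor: level = 2

level 2


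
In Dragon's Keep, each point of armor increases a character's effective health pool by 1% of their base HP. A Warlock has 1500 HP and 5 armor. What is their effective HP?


EHP = 1500 * (1 + 5/100)
= 1500 * (1 + 0.05)
= 1500 * 1.05
= 1575.0

1575.0 EHP


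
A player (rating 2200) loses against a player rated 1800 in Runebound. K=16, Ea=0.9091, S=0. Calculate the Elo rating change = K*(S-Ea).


Elo update: delta = K * (S - Ea), where S = 0 (loses)
S - Ea = 0 - 0.9091 = -0.9091
Rating change = 16 * -0.9091
= -14.55

-14.55 rating points
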